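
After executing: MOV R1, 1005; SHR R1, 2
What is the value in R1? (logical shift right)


Register state trace:
  MOV R1, 1005  → R1 = 1005
  SHR R1, 2  → R1 = 1005 >> 2 = 1005 // 2^2 = 251
Final: R1 = 251

251


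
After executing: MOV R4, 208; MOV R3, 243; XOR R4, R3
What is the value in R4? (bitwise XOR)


Register state trace:
  MOV R4, 208  → R4 = 208 (0b11010000)
  MOV R3, 243  → R3 = 243 (0b11110011)
  XOR R4, R3  → R4 = 208 XOR 243 = 35 (0b00100011)
Final: R4 = 35

35


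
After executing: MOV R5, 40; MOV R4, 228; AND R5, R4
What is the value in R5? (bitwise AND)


Register state trace:
  MOV R5, 40  → R5 = 40 (0b00101000)
  MOV R4, 228  → R4 = 228 (0b11100100)
  AND R5, R4  → R5 = 40 AND 228 = 32 (0b00100000)
Final: R5 = 32

32


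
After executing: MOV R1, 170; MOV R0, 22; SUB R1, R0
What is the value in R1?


Register state trace:
  MOV R1, 170  → R1 = 170
  MOV R0, 22  → R0 = 22
  SUB R1, R0  → R1 = 170 - 22 = 148
Final: R1 = 148

148


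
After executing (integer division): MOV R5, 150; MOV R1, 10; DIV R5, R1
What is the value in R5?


Register state trace:
  MOV R5, 150  → R5 = 150
  MOV R1, 10  → R1 = 10
  DIV R5, R1  → R5 = 150 // 10 = 15
Final: R5 = 15

15


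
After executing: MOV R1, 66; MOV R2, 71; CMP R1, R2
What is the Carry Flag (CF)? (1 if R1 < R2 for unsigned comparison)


Register state trace:
  MOV R1, 66  → R1 = 66
  MOV R2, 71  → R2 = 71
  CMP R1, R2  → unsigned 66 - 71: borrow occurs
  66 < 71, so CF = 1
CF = 1

1


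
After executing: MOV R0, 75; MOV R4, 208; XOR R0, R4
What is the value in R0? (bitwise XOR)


Register state trace:
  MOV R0, 75  → R0 = 75 (0b01001011)
  MOV R4, 208  → R4 = 208 (0b11010000)
  XOR R0, R4  → R0 = 75 XOR 208 = 155 (0b10011011)
Final: R0 = 155

155


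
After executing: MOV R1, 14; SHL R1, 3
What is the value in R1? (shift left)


Register state trace:
  MOV R1, 14  → R1 = 14
  SHL R1, 3  → R1 = 14 << 3 = 14 * 2^3 = 112
Final: R1 = 112

112


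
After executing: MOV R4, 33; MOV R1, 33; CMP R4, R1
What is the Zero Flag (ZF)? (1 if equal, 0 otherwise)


Register state trace:
  MOV R4, 33  → R4 = 33
  MOV R1, 33  → R1 = 33
  CMP R4, R1  → computes 33 - 33 = 0
  Result is zero, so values are equal
ZF = 1

1


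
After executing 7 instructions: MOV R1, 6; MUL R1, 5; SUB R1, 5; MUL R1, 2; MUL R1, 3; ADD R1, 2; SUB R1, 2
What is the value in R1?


Register state trace:
  MOV R1, 6  → R1 = 6
  MUL R1, 5  → R1 = 6 * 5 = 30
  SUB R1, 5  → R1 = 30 - 5 = 25
  MUL R1, 2  → R1 = 25 * 2 = 50
  MUL R1, 3  → R1 = 50 * 3 = 150
  ADD R1, 2  → R1 = 150 + 2 = 152
  SUB R1, 2  → R1 = 152 - 2 = 150
Final: R1 = 150

150


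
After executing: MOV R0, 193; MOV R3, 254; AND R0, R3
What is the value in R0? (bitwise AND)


Register state trace:
  MOV R0, 193  → R0 = 193 (0b11000001)
  MOV R3, 254  → R3 = 254 (0b11111110)
  AND R0, R3  → R0 = 193 AND 254 = 192 (0b11000000)
Final: R0 = 192

192


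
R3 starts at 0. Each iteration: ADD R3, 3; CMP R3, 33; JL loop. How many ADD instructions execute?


Loop trace (R3 starts at 0, target 33, step 3):
  ADD #1: R3 = 0 + 3 = 3  → 3 < 33, loop
  ADD #2: R3 = 3 + 3 = 6  → 6 < 33, loop
  ADD #3: R3 = 6 + 3 = 9  → 9 < 33, loop
  ADD #4: R3 = 9 + 3 = 12  → 12 < 33, loop
  ADD #5: R3 = 12 + 3 = 15  → 15 < 33, loop
  ADD #6: R3 = 15 + 3 = 18  → 18 < 33, loop
  ADD #7: R3 = 18 + 3 = 21  → 21 < 33, loop
  ADD #8: R3 = 21 + 3 = 24  → 24 < 33, loop
  ADD #9: R3 = 24 + 3 = 27  → 27 < 33, loop
  ADD #10: R3 = 27 + 3 = 30  → 30 < 33, loop
  ADD #11: R3 = 30 + 3 = 33  → 33 >= 33, exit
Total ADD instructions: 11

11


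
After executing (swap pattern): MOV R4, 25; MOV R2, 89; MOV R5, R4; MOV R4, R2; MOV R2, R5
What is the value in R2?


Register state trace (swap pattern):
  MOV R4, 25  → R4 = 25
  MOV R2, 89  → R2 = 89
  MOV R5, R4  → R5 = 25  (save R4)
  MOV R4, R2  → R4 = 89  (R4 gets R2's value)
  MOV R2, R5  → R2 = 25  (R2 gets saved value)
Final: R2 = 25

25


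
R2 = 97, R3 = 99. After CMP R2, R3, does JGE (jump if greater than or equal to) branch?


Trace:
  R2 = 97, R3 = 99
  CMP R2, R3  → compares 97 vs 99
  JGE checks: is 97 greater than or equal to 99?
  97 < 99, so condition is false
Branch taken: No

No


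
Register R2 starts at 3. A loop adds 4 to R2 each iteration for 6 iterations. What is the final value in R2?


Starting value: R2 = 3
  Iter 1: R2 = 3 + 4 = 7
  Iter 2: R2 = 7 + 4 = 11
  Iter 3: R2 = 11 + 4 = 15
  Iter 4: R2 = 15 + 4 = 19
  Iter 5: R2 = 19 + 4 = 23
  Iter 6: R2 = 23 + 4 = 27
Final: R2 = 27

27


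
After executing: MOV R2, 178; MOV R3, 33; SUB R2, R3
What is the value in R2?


Register state trace:
  MOV R2, 178  → R2 = 178
  MOV R3, 33  → R3 = 33
  SUB R2, R3  → R2 = 178 - 33 = 145
Final: R2 = 145

145


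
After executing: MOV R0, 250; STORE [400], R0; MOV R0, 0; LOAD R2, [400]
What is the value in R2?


Register and memory trace:
  MOV R0, 250  → R0 = 250
  STORE [400], R0  → mem[400] = 250
  MOV R0, 0  → R0 = 0
  LOAD R2, [400]  → R2 = mem[400] = 250
Final: R2 = 250

250


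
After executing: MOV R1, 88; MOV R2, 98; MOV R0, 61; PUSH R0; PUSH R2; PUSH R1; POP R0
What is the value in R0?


Stack trace (top is rightmost):
  MOV R1, 88  → R1 = 88
  MOV R2, 98  → R2 = 98
  MOV R0, 61  → R0 = 61
  PUSH R0  → stack: [61]
  PUSH R2  → stack: [61, 98]
  PUSH R1  → stack: [61, 98, 88]
  POP R0  → R0 = 88, stack: [61, 98]
Final: R0 = 88

88


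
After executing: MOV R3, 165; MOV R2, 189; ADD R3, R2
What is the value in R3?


Register state trace:
  MOV R3, 165  → R3 = 165
  MOV R2, 189  → R2 = 189
  ADD R3, R2  → R3 = 165 + 189 = 354
Final: R3 = 354

354


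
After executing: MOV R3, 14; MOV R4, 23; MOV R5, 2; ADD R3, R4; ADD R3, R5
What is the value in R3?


Register state trace:
  MOV R3, 14  → R3 = 14
  MOV R4, 23  → R4 = 23
  MOV R5, 2  → R5 = 2
  ADD R3, R4  → R3 = 14 + 23 = 37
  ADD R3, R5  → R3 = 37 + 2 = 39
Final: R3 = 39

39


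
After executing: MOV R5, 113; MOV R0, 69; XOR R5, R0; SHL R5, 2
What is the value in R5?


Register state trace:
  MOV R5, 113  → R5 = 113 (0b01110001)
  MOV R0, 69  → R0 = 69 (0b01000101)
  XOR R5, R0  → R5 = 113 XOR 69 = 52 (0b00110100)
  SHL R5, 2  → R5 = 52 << 2 = 208
Final: R5 = 208

208


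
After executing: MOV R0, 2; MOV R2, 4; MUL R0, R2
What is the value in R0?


Register state trace:
  MOV R0, 2  → R0 = 2
  MOV R2, 4  → R2 = 4
  MUL R0, R2  → R0 = 2 * 4 = 8
Final: R0 = 8

8


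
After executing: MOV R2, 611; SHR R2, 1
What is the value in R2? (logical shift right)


Register state trace:
  MOV R2, 611  → R2 = 611
  SHR R2, 1  → R2 = 611 >> 1 = 611 // 2^1 = 305
Final: R2 = 305

305


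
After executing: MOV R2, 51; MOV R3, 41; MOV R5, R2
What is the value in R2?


Register state trace:
  MOV R2, 51  → R2 = 51
  MOV R3, 41  → R3 = 41
  MOV R5, R2  → R5 = 51
Final: R2 = 51

51


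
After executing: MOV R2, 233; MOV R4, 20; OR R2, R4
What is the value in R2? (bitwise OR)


Register state trace:
  MOV R2, 233  → R2 = 233 (0b11101001)
  MOV R4, 20  → R4 = 20 (0b00010100)
  OR R2, R4   → R2 = 233 OR 20 = 253 (0b11111101)
Final: R2 = 253

253


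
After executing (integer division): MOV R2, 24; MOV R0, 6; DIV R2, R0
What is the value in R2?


Register state trace:
  MOV R2, 24  → R2 = 24
  MOV R0, 6  → R0 = 6
  DIV R2, R0  → R2 = 24 // 6 = 4
Final: R2 = 4

4


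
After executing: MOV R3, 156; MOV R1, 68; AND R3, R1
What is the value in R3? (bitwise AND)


Register state trace:
  MOV R3, 156  → R3 = 156 (0b10011100)
  MOV R1, 68  → R1 = 68 (0b01000100)
  AND R3, R1  → R3 = 156 AND 68 = 4 (0b00000100)
Final: R3 = 4

4


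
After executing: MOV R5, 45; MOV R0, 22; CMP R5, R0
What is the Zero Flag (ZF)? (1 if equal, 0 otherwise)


Register state trace:
  MOV R5, 45  → R5 = 45
  MOV R0, 22  → R0 = 22
  CMP R5, R0  → computes 45 - 22 = 23
  Result is nonzero, so values are not equal
ZF = 0

0


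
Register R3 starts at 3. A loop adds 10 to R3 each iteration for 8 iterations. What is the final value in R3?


Starting value: R3 = 3
  Iter 1: R3 = 3 + 10 = 13
  Iter 2: R3 = 13 + 10 = 23
  Iter 3: R3 = 23 + 10 = 33
  Iter 4: R3 = 33 + 10 = 43
  Iter 5: R3 = 43 + 10 = 53
  Iter 6: R3 = 53 + 10 = 63
  Iter 7: R3 = 63 + 10 = 73
  Iter 8: R3 = 73 + 10 = 83
Final: R3 = 83

83


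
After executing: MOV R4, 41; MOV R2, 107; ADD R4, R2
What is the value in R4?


Register state trace:
  MOV R4, 41  → R4 = 41
  MOV R2, 107  → R2 = 107
  ADD R4, R2  → R4 = 41 + 107 = 148
Final: R4 = 148

148


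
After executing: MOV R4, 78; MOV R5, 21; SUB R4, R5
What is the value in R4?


Register state trace:
  MOV R4, 78  → R4 = 78
  MOV R5, 21  → R5 = 21
  SUB R4, R5  → R4 = 78 - 21 = 57
Final: R4 = 57

57


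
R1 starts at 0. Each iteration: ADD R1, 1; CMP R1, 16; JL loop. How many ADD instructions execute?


Loop trace (R1 starts at 0, target 16, step 1):
  ADD #1: R1 = 0 + 1 = 1  → 1 < 16, loop
  ADD #2: R1 = 1 + 1 = 2  → 2 < 16, loop
  ADD #3: R1 = 2 + 1 = 3  → 3 < 16, loop
  ADD #4: R1 = 3 + 1 = 4  → 4 < 16, loop
  ADD #5: R1 = 4 + 1 = 5  → 5 < 16, loop
  ADD #6: R1 = 5 + 1 = 6  → 6 < 16, loop
  ADD #7: R1 = 6 + 1 = 7  → 7 < 16, loop
  ADD #8: R1 = 7 + 1 = 8  → 8 < 16, loop
  ADD #9: R1 = 8 + 1 = 9  → 9 < 16, loop
  ADD #10: R1 = 9 + 1 = 10  → 10 < 16, loop
  ADD #11: R1 = 10 + 1 = 11  → 11 < 16, loop
  ADD #12: R1 = 11 + 1 = 12  → 12 < 16, loop
  ADD #13: R1 = 12 + 1 = 13  → 13 < 16, loop
  ADD #14: R1 = 13 + 1 = 14  → 14 < 16, loop
  ADD #15: R1 = 14 + 1 = 15  → 15 < 16, loop
  ADD #16: R1 = 15 + 1 = 16  → 16 >= 16, exit
Total ADD instructions: 16

16


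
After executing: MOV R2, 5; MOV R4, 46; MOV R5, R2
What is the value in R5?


Register state trace:
  MOV R2, 5  → R2 = 5
  MOV R4, 46  → R4 = 46
  MOV R5, R2  → R5 = 5
Final: R5 = 5

5


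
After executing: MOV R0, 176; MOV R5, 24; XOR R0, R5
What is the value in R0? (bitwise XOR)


Register state trace:
  MOV R0, 176  → R0 = 176 (0b10110000)
  MOV R5, 24  → R5 = 24 (0b00011000)
  XOR R0, R5  → R0 = 176 XOR 24 = 168 (0b10101000)
Final: R0 = 168

168


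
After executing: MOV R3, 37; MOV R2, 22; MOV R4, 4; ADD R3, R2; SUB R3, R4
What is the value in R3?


Register state trace:
  MOV R3, 37  → R3 = 37
  MOV R2, 22  → R2 = 22
  MOV R4, 4  → R4 = 4
  ADD R3, R2  → R3 = 37 + 22 = 59
  SUB R3, R4  → R3 = 59 - 4 = 55
Final: R3 = 55

55


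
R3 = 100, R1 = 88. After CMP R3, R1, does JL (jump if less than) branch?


Trace:
  R3 = 100, R1 = 88
  CMP R3, R1  → compares 100 vs 88
  JL checks: is 100 less than 88?
  100 > 88, so condition is false
Branch taken: No

No


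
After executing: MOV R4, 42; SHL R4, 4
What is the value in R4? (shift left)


Register state trace:
  MOV R4, 42  → R4 = 42
  SHL R4, 4  → R4 = 42 << 4 = 42 * 2^4 = 672
Final: R4 = 672

672


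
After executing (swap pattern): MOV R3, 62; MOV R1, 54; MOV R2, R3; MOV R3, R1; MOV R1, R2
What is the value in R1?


Register state trace (swap pattern):
  MOV R3, 62  → R3 = 62
  MOV R1, 54  → R1 = 54
  MOV R2, R3  → R2 = 62  (save R3)
  MOV R3, R1  → R3 = 54  (R3 gets R1's value)
  MOV R1, R2  → R1 = 62  (R1 gets saved value)
Final: R1 = 62

62


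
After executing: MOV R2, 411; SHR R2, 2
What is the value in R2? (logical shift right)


Register state trace:
  MOV R2, 411  → R2 = 411
  SHR R2, 2  → R2 = 411 >> 2 = 411 // 2^2 = 102
Final: R2 = 102

102


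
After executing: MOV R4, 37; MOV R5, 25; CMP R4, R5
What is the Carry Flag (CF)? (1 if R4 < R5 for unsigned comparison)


Register state trace:
  MOV R4, 37  → R4 = 37
  MOV R5, 25  → R5 = 25
  CMP R4, R5  → unsigned 37 - 25: no borrow
  37 >= 25, so CF = 0
CF = 0

0


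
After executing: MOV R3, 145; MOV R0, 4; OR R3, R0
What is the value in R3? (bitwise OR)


Register state trace:
  MOV R3, 145  → R3 = 145 (0b10010001)
  MOV R0, 4  → R0 = 4 (0b00000100)
  OR R3, R0   → R3 = 145 OR 4 = 149 (0b10010101)
Final: R3 = 149

149


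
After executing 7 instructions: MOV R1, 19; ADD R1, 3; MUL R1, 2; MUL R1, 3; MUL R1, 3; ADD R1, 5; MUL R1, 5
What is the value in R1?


Register state trace:
  MOV R1, 19  → R1 = 19
  ADD R1, 3  → R1 = 19 + 3 = 22
  MUL R1, 2  → R1 = 22 * 2 = 44
  MUL R1, 3  → R1 = 44 * 3 = 132
  MUL R1, 3  → R1 = 132 * 3 = 396
  ADD R1, 5  → R1 = 396 + 5 = 401
  MUL R1, 5  → R1 = 401 * 5 = 2005
Final: R1 = 2005

2005


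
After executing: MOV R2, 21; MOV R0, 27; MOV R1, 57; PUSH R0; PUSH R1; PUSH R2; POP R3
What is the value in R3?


Stack trace (top is rightmost):
  MOV R2, 21  → R2 = 21
  MOV R0, 27  → R0 = 27
  MOV R1, 57  → R1 = 57
  PUSH R0  → stack: [27]
  PUSH R1  → stack: [27, 57]
  PUSH R2  → stack: [27, 57, 21]
  POP R3  → R3 = 21, stack: [27, 57]
Final: R3 = 21

21


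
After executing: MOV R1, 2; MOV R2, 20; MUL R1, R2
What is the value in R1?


Register state trace:
  MOV R1, 2  → R1 = 2
  MOV R2, 20  → R2 = 20
  MUL R1, R2  → R1 = 2 * 20 = 40
Final: R1 = 40

40


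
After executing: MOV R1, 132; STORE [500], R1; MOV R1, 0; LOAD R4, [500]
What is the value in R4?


Register and memory trace:
  MOV R1, 132  → R1 = 132
  STORE [500], R1  → mem[500] = 132
  MOV R1, 0  → R1 = 0
  LOAD R4, [500]  → R4 = mem[500] = 132
Final: R4 = 132

132


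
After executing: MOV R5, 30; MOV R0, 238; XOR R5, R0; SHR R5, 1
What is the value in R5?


Register state trace:
  MOV R5, 30  → R5 = 30 (0b00011110)
  MOV R0, 238  → R0 = 238 (0b11101110)
  XOR R5, R0  → R5 = 30 XOR 238 = 240 (0b11110000)
  SHR R5, 1  → R5 = 240 >> 1 = 120
Final: R5 = 120

120


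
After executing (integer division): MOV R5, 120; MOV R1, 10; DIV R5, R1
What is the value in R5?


Register state trace:
  MOV R5, 120  → R5 = 120
  MOV R1, 10  → R1 = 10
  DIV R5, R1  → R5 = 120 // 10 = 12
Final: R5 = 12

12


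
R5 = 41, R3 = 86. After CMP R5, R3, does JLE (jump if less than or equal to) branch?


Trace:
  R5 = 41, R3 = 86
  CMP R5, R3  → compares 41 vs 86
  JLE checks: is 41 less than or equal to 86?
  41 < 86, so condition is true
Branch taken: Yes

Yes


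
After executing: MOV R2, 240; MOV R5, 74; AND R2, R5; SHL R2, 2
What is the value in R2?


Register state trace:
  MOV R2, 240  → R2 = 240 (0b11110000)
  MOV R5, 74  → R5 = 74 (0b01001010)
  AND R2, R5  → R2 = 240 AND 74 = 64 (0b01000000)
  SHL R2, 2  → R2 = 64 << 2 = 256
Final: R2 = 256

256


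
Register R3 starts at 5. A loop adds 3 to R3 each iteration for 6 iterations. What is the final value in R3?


Starting value: R3 = 5
  Iter 1: R3 = 5 + 3 = 8
  Iter 2: R3 = 8 + 3 = 11
  Iter 3: R3 = 11 + 3 = 14
  Iter 4: R3 = 14 + 3 = 17
  Iter 5: R3 = 17 + 3 = 20
  Iter 6: R3 = 20 + 3 = 23
Final: R3 = 23

23


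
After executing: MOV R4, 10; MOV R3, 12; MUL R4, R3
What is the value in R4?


Register state trace:
  MOV R4, 10  → R4 = 10
  MOV R3, 12  → R3 = 12
  MUL R4, R3  → R4 = 10 * 12 = 120
Final: R4 = 120

120


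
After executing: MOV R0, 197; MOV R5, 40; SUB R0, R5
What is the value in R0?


Register state trace:
  MOV R0, 197  → R0 = 197
  MOV R5, 40  → R5 = 40
  SUB R0, R5  → R0 = 197 - 40 = 157
Final: R0 = 157

157


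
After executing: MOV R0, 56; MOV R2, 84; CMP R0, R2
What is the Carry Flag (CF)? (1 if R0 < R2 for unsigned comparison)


Register state trace:
  MOV R0, 56  → R0 = 56
  MOV R2, 84  → R2 = 84
  CMP R0, R2  → unsigned 56 - 84: borrow occurs
  56 < 84, so CF = 1
CF = 1

1


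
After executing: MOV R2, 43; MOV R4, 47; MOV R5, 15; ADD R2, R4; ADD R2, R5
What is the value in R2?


Register state trace:
  MOV R2, 43  → R2 = 43
  MOV R4, 47  → R4 = 47
  MOV R5, 15  → R5 = 15
  ADD R2, R4  → R2 = 43 + 47 = 90
  ADD R2, R5  → R2 = 90 + 15 = 105
Final: R2 = 105

105


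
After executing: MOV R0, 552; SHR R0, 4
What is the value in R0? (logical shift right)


Register state trace:
  MOV R0, 552  → R0 = 552
  SHR R0, 4  → R0 = 552 >> 4 = 552 // 2^4 = 34
Final: R0 = 34

34


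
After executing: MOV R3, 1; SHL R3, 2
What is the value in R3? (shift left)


Register state trace:
  MOV R3, 1  → R3 = 1
  SHL R3, 2  → R3 = 1 << 2 = 1 * 2^2 = 4
Final: R3 = 4

4


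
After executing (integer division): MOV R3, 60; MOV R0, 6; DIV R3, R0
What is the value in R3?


Register state trace:
  MOV R3, 60  → R3 = 60
  MOV R0, 6  → R0 = 6
  DIV R3, R0  → R3 = 60 // 6 = 10
Final: R3 = 10

10


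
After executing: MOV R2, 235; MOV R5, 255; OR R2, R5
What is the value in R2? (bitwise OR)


Register state trace:
  MOV R2, 235  → R2 = 235 (0b11101011)
  MOV R5, 255  → R5 = 255 (0b11111111)
  OR R2, R5   → R2 = 235 OR 255 = 255 (0b11111111)
Final: R2 = 255

255


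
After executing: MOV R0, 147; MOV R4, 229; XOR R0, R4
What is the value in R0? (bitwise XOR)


Register state trace:
  MOV R0, 147  → R0 = 147 (0b10010011)
  MOV R4, 229  → R4 = 229 (0b11100101)
  XOR R0, R4  → R0 = 147 XOR 229 = 118 (0b01110110)
Final: R0 = 118

118


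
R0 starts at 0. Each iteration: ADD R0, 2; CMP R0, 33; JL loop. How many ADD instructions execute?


Loop trace (R0 starts at 0, target 33, step 2):
  ADD #1: R0 = 0 + 2 = 2  → 2 < 33, loop
  ADD #2: R0 = 2 + 2 = 4  → 4 < 33, loop
  ADD #3: R0 = 4 + 2 = 6  → 6 < 33, loop
  ADD #4: R0 = 6 + 2 = 8  → 8 < 33, loop
  ADD #5: R0 = 8 + 2 = 10  → 10 < 33, loop
  ADD #6: R0 = 10 + 2 = 12  → 12 < 33, loop
  ADD #7: R0 = 12 + 2 = 14  → 14 < 33, loop
  ADD #8: R0 = 14 + 2 = 16  → 16 < 33, loop
  ADD #9: R0 = 16 + 2 = 18  → 18 < 33, loop
  ADD #10: R0 = 18 + 2 = 20  → 20 < 33, loop
  ADD #11: R0 = 20 + 2 = 22  → 22 < 33, loop
  ADD #12: R0 = 22 + 2 = 24  → 24 < 33, loop
  ADD #13: R0 = 24 + 2 = 26  → 26 < 33, loop
  ADD #14: R0 = 26 + 2 = 28  → 28 < 33, loop
  ADD #15: R0 = 28 + 2 = 30  → 30 < 33, loop
  ADD #16: R0 = 30 + 2 = 32  → 32 < 33, loop
  ADD #17: R0 = 32 + 2 = 34  → 34 >= 33, exit
Total ADD instructions: 17

17


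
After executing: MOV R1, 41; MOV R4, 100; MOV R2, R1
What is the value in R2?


Register state trace:
  MOV R1, 41  → R1 = 41
  MOV R4, 100  → R4 = 100
  MOV R2, R1  → R2 = 41
Final: R2 = 41

41


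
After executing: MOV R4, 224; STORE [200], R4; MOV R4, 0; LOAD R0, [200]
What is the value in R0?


Register and memory trace:
  MOV R4, 224  → R4 = 224
  STORE [200], R4  → mem[200] = 224
  MOV R4, 0  → R4 = 0
  LOAD R0, [200]  → R0 = mem[200] = 224
Final: R0 = 224

224


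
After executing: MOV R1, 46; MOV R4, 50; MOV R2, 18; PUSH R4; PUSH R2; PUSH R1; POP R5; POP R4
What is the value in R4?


Stack trace (top is rightmost):
  MOV R1, 46  → R1 = 46
  MOV R4, 50  → R4 = 50
  MOV R2, 18  → R2 = 18
  PUSH R4  → stack: [50]
  PUSH R2  → stack: [50, 18]
  PUSH R1  → stack: [50, 18, 46]
  POP R5  → R5 = 46, stack: [50, 18]
  POP R4  → R4 = 18, stack: [50]
Final: R4 = 18

18


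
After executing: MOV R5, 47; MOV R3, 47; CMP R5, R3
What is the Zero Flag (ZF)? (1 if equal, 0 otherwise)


Register state trace:
  MOV R5, 47  → R5 = 47
  MOV R3, 47  → R3 = 47
  CMP R5, R3  → computes 47 - 47 = 0
  Result is zero, so values are equal
ZF = 1

1


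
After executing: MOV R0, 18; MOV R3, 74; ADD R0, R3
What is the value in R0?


Register state trace:
  MOV R0, 18  → R0 = 18
  MOV R3, 74  → R3 = 74
  ADD R0, R3  → R0 = 18 + 74 = 92
Final: R0 = 92

92


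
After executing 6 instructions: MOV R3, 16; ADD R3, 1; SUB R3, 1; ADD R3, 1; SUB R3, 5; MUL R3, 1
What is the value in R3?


Register state trace:
  MOV R3, 16  → R3 = 16
  ADD R3, 1  → R3 = 16 + 1 = 17
  SUB R3, 1  → R3 = 17 - 1 = 16
  ADD R3, 1  → R3 = 16 + 1 = 17
  SUB R3, 5  → R3 = 17 - 5 = 12
  MUL R3, 1  → R3 = 12 * 1 = 12
Final: R3 = 12

12


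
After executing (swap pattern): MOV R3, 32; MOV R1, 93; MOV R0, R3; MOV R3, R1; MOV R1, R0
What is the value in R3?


Register state trace (swap pattern):
  MOV R3, 32  → R3 = 32
  MOV R1, 93  → R1 = 93
  MOV R0, R3  → R0 = 32  (save R3)
  MOV R3, R1  → R3 = 93  (R3 gets R1's value)
  MOV R1, R0  → R1 = 32  (R1 gets saved value)
Final: R3 = 93

93


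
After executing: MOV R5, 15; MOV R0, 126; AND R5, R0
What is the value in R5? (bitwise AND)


Register state trace:
  MOV R5, 15  → R5 = 15 (0b00001111)
  MOV R0, 126  → R0 = 126 (0b01111110)
  AND R5, R0  → R5 = 15 AND 126 = 14 (0b00001110)
Final: R5 = 14

14


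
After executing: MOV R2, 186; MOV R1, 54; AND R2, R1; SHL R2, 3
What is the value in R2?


Register state trace:
  MOV R2, 186  → R2 = 186 (0b10111010)
  MOV R1, 54  → R1 = 54 (0b00110110)
  AND R2, R1  → R2 = 186 AND 54 = 50 (0b00110010)
  SHL R2, 3  → R2 = 50 << 3 = 400
Final: R2 = 400

400


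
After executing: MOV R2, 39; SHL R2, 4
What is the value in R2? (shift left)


Register state trace:
  MOV R2, 39  → R2 = 39
  SHL R2, 4  → R2 = 39 << 4 = 39 * 2^4 = 624
Final: R2 = 624

624


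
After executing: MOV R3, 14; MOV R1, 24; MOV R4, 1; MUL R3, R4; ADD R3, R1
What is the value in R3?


Register state trace:
  MOV R3, 14  → R3 = 14
  MOV R1, 24  → R1 = 24
  MOV R4, 1  → R4 = 1
  MUL R3, R4  → R3 = 14 * 1 = 14
  ADD R3, R1  → R3 = 14 + 24 = 38
Final: R3 = 38

38


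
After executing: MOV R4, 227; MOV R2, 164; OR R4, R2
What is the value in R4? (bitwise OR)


Register state trace:
  MOV R4, 227  → R4 = 227 (0b11100011)
  MOV R2, 164  → R2 = 164 (0b10100100)
  OR R4, R2   → R4 = 227 OR 164 = 231 (0b11100111)
Final: R4 = 231

231


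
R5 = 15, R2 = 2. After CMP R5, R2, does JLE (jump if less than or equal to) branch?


Trace:
  R5 = 15, R2 = 2
  CMP R5, R2  → compares 15 vs 2
  JLE checks: is 15 less than or equal to 2?
  15 > 2, so condition is false
Branch taken: No

No


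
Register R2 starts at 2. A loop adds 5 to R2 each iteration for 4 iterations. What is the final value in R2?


Starting value: R2 = 2
  Iter 1: R2 = 2 + 5 = 7
  Iter 2: R2 = 7 + 5 = 12
  Iter 3: R2 = 12 + 5 = 17
  Iter 4: R2 = 17 + 5 = 22
Final: R2 = 22

22


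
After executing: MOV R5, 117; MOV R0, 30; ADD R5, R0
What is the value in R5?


Register state trace:
  MOV R5, 117  → R5 = 117
  MOV R0, 30  → R0 = 30
  ADD R5, R0  → R5 = 117 + 30 = 147
Final: R5 = 147

147


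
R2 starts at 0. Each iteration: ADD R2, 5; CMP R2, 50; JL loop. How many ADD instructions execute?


Loop trace (R2 starts at 0, target 50, step 5):
  ADD #1: R2 = 0 + 5 = 5  → 5 < 50, loop
  ADD #2: R2 = 5 + 5 = 10  → 10 < 50, loop
  ADD #3: R2 = 10 + 5 = 15  → 15 < 50, loop
  ADD #4: R2 = 15 + 5 = 20  → 20 < 50, loop
  ADD #5: R2 = 20 + 5 = 25  → 25 < 50, loop
  ADD #6: R2 = 25 + 5 = 30  → 30 < 50, loop
  ADD #7: R2 = 30 + 5 = 35  → 35 < 50, loop
  ADD #8: R2 = 35 + 5 = 40  → 40 < 50, loop
  ADD #9: R2 = 40 + 5 = 45  → 45 < 50, loop
  ADD #10: R2 = 45 + 5 = 50  → 50 >= 50, exit
Total ADD instructions: 10

10


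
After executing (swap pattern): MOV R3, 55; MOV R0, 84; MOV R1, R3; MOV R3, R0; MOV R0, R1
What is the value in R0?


Register state trace (swap pattern):
  MOV R3, 55  → R3 = 55
  MOV R0, 84  → R0 = 84
  MOV R1, R3  → R1 = 55  (save R3)
  MOV R3, R0  → R3 = 84  (R3 gets R0's value)
  MOV R0, R1  → R0 = 55  (R0 gets saved value)
Final: R0 = 55

55


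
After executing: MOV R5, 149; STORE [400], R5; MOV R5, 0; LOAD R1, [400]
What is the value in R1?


Register and memory trace:
  MOV R5, 149  → R5 = 149
  STORE [400], R5  → mem[400] = 149
  MOV R5, 0  → R5 = 0
  LOAD R1, [400]  → R1 = mem[400] = 149
Final: R1 = 149

149


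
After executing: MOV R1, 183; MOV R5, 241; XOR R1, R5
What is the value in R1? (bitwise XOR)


Register state trace:
  MOV R1, 183  → R1 = 183 (0b10110111)
  MOV R5, 241  → R5 = 241 (0b11110001)
  XOR R1, R5  → R1 = 183 XOR 241 = 70 (0b01000110)
Final: R1 = 70

70


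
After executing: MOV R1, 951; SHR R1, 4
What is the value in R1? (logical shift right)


Register state trace:
  MOV R1, 951  → R1 = 951
  SHR R1, 4  → R1 = 951 >> 4 = 951 // 2^4 = 59
Final: R1 = 59

59


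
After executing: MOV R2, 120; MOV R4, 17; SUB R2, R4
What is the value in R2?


Register state trace:
  MOV R2, 120  → R2 = 120
  MOV R4, 17  → R4 = 17
  SUB R2, R4  → R2 = 120 - 17 = 103
Final: R2 = 103

103


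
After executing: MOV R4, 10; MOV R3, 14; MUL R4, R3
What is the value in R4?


Register state trace:
  MOV R4, 10  → R4 = 10
  MOV R3, 14  → R3 = 14
  MUL R4, R3  → R4 = 10 * 14 = 140
Final: R4 = 140

140


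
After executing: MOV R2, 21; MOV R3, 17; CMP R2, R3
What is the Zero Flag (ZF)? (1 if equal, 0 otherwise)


Register state trace:
  MOV R2, 21  → R2 = 21
  MOV R3, 17  → R3 = 17
  CMP R2, R3  → computes 21 - 17 = 4
  Result is nonzero, so values are not equal
ZF = 0

0


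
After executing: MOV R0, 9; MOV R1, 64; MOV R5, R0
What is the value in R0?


Register state trace:
  MOV R0, 9  → R0 = 9
  MOV R1, 64  → R1 = 64
  MOV R5, R0  → R5 = 9
Final: R0 = 9

9


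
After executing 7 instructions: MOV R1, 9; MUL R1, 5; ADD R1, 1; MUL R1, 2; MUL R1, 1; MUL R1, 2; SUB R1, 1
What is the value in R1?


Register state trace:
  MOV R1, 9  → R1 = 9
  MUL R1, 5  → R1 = 9 * 5 = 45
  ADD R1, 1  → R1 = 45 + 1 = 46
  MUL R1, 2  → R1 = 46 * 2 = 92
  MUL R1, 1  → R1 = 92 * 1 = 92
  MUL R1, 2  → R1 = 92 * 2 = 184
  SUB R1, 1  → R1 = 184 - 1 = 183
Final: R1 = 183

183


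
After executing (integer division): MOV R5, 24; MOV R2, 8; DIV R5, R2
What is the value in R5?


Register state trace:
  MOV R5, 24  → R5 = 24
  MOV R2, 8  → R2 = 8
  DIV R5, R2  → R5 = 24 // 8 = 3
Final: R5 = 3

3


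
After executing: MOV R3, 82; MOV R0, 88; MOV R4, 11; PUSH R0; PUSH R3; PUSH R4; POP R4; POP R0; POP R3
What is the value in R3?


Stack trace (top is rightmost):
  MOV R3, 82  → R3 = 82
  MOV R0, 88  → R0 = 88
  MOV R4, 11  → R4 = 11
  PUSH R0  → stack: [88]
  PUSH R3  → stack: [88, 82]
  PUSH R4  → stack: [88, 82, 11]
  POP R4  → R4 = 11, stack: [88, 82]
  POP R0  → R0 = 82, stack: [88]
  POP R3  → R3 = 88, stack: []
Final: R3 = 88

88


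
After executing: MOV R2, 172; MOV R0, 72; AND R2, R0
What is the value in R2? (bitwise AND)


Register state trace:
  MOV R2, 172  → R2 = 172 (0b10101100)
  MOV R0, 72  → R0 = 72 (0b01001000)
  AND R2, R0  → R2 = 172 AND 72 = 8 (0b00001000)
Final: R2 = 8

8


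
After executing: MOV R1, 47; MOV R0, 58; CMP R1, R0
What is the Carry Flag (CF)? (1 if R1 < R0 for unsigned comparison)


Register state trace:
  MOV R1, 47  → R1 = 47
  MOV R0, 58  → R0 = 58
  CMP R1, R0  → unsigned 47 - 58: borrow occurs
  47 < 58, so CF = 1
CF = 1

1


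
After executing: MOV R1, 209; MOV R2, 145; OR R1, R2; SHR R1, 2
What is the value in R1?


Register state trace:
  MOV R1, 209  → R1 = 209 (0b11010001)
  MOV R2, 145  → R2 = 145 (0b10010001)
  OR R1, R2  → R1 = 209 OR 145 = 209 (0b11010001)
  SHR R1, 2  → R1 = 209 >> 2 = 52
Final: R1 = 52

52


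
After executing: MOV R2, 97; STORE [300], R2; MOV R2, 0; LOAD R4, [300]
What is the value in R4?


Register and memory trace:
  MOV R2, 97  → R2 = 97
  STORE [300], R2  → mem[300] = 97
  MOV R2, 0  → R2 = 0
  LOAD R4, [300]  → R4 = mem[300] = 97
Final: R4 = 97

97


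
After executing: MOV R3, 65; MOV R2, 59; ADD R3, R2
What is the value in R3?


Register state trace:
  MOV R3, 65  → R3 = 65
  MOV R2, 59  → R2 = 59
  ADD R3, R2  → R3 = 65 + 59 = 124
Final: R3 = 124

124


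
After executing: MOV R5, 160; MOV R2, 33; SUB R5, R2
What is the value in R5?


Register state trace:
  MOV R5, 160  → R5 = 160
  MOV R2, 33  → R2 = 33
  SUB R5, R2  → R5 = 160 - 33 = 127
Final: R5 = 127

127


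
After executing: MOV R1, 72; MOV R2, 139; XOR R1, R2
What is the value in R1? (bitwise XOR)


Register state trace:
  MOV R1, 72  → R1 = 72 (0b01001000)
  MOV R2, 139  → R2 = 139 (0b10001011)
  XOR R1, R2  → R1 = 72 XOR 139 = 195 (0b11000011)
Final: R1 = 195

195


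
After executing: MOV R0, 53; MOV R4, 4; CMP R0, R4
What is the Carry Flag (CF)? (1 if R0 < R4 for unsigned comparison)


Register state trace:
  MOV R0, 53  → R0 = 53
  MOV R4, 4  → R4 = 4
  CMP R0, R4  → unsigned 53 - 4: no borrow
  53 >= 4, so CF = 0
CF = 0

0


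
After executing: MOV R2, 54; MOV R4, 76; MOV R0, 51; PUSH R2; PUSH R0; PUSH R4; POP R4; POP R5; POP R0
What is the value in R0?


Stack trace (top is rightmost):
  MOV R2, 54  → R2 = 54
  MOV R4, 76  → R4 = 76
  MOV R0, 51  → R0 = 51
  PUSH R2  → stack: [54]
  PUSH R0  → stack: [54, 51]
  PUSH R4  → stack: [54, 51, 76]
  POP R4  → R4 = 76, stack: [54, 51]
  POP R5  → R5 = 51, stack: [54]
  POP R0  → R0 = 54, stack: []
Final: R0 = 54

54


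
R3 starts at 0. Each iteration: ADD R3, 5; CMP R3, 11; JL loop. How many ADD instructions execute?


Loop trace (R3 starts at 0, target 11, step 5):
  ADD #1: R3 = 0 + 5 = 5  → 5 < 11, loop
  ADD #2: R3 = 5 + 5 = 10  → 10 < 11, loop
  ADD #3: R3 = 10 + 5 = 15  → 15 >= 11, exit
Total ADD instructions: 3

3


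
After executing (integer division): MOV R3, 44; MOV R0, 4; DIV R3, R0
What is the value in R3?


Register state trace:
  MOV R3, 44  → R3 = 44
  MOV R0, 4  → R0 = 4
  DIV R3, R0  → R3 = 44 // 4 = 11
Final: R3 = 11

11


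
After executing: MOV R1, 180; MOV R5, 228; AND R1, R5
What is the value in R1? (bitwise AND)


Register state trace:
  MOV R1, 180  → R1 = 180 (0b10110100)
  MOV R5, 228  → R5 = 228 (0b11100100)
  AND R1, R5  → R1 = 180 AND 228 = 164 (0b10100100)
Final: R1 = 164

164


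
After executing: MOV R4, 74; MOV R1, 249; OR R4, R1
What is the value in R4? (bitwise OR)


Register state trace:
  MOV R4, 74  → R4 = 74 (0b01001010)
  MOV R1, 249  → R1 = 249 (0b11111001)
  OR R4, R1   → R4 = 74 OR 249 = 251 (0b11111011)
Final: R4 = 251

251


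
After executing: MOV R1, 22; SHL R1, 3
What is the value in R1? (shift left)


Register state trace:
  MOV R1, 22  → R1 = 22
  SHL R1, 3  → R1 = 22 << 3 = 22 * 2^3 = 176
Final: R1 = 176

176


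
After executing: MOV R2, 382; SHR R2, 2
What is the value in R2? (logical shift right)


Register state trace:
  MOV R2, 382  → R2 = 382
  SHR R2, 2  → R2 = 382 >> 2 = 382 // 2^2 = 95
Final: R2 = 95

95


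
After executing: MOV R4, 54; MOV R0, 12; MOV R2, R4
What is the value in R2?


Register state trace:
  MOV R4, 54  → R4 = 54
  MOV R0, 12  → R0 = 12
  MOV R2, R4  → R2 = 54
Final: R2 = 54

54


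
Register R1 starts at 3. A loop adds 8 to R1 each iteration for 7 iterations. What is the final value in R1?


Starting value: R1 = 3
  Iter 1: R1 = 3 + 8 = 11
  Iter 2: R1 = 11 + 8 = 19
  Iter 3: R1 = 19 + 8 = 27
  Iter 4: R1 = 27 + 8 = 35
  Iter 5: R1 = 35 + 8 = 43
  Iter 6: R1 = 43 + 8 = 51
  Iter 7: R1 = 51 + 8 = 59
Final: R1 = 59

59


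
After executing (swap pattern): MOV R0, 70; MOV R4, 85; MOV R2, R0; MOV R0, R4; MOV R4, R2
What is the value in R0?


Register state trace (swap pattern):
  MOV R0, 70  → R0 = 70
  MOV R4, 85  → R4 = 85
  MOV R2, R0  → R2 = 70  (save R0)
  MOV R0, R4  → R0 = 85  (R0 gets R4's value)
  MOV R4, R2  → R4 = 70  (R4 gets saved value)
Final: R0 = 85

85


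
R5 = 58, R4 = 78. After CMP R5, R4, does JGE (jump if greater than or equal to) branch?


Trace:
  R5 = 58, R4 = 78
  CMP R5, R4  → compares 58 vs 78
  JGE checks: is 58 greater than or equal to 78?
  58 < 78, so condition is false
Branch taken: No

No


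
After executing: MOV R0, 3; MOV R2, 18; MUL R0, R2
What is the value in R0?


Register state trace:
  MOV R0, 3  → R0 = 3
  MOV R2, 18  → R2 = 18
  MUL R0, R2  → R0 = 3 * 18 = 54
Final: R0 = 54

54


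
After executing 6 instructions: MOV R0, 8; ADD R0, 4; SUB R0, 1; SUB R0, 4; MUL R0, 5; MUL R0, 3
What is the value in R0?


Register state trace:
  MOV R0, 8  → R0 = 8
  ADD R0, 4  → R0 = 8 + 4 = 12
  SUB R0, 1  → R0 = 12 - 1 = 11
  SUB R0, 4  → R0 = 11 - 4 = 7
  MUL R0, 5  → R0 = 7 * 5 = 35
  MUL R0, 3  → R0 = 35 * 3 = 105
Final: R0 = 105

105


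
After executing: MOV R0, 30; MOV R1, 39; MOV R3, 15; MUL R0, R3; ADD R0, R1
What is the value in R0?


Register state trace:
  MOV R0, 30  → R0 = 30
  MOV R1, 39  → R1 = 39
  MOV R3, 15  → R3 = 15
  MUL R0, R3  → R0 = 30 * 15 = 450
  ADD R0, R1  → R0 = 450 + 39 = 489
Final: R0 = 489

489


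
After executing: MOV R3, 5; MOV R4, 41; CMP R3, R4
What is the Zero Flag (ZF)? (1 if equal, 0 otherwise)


Register state trace:
  MOV R3, 5  → R3 = 5
  MOV R4, 41  → R4 = 41
  CMP R3, R4  → computes 5 - 41 = -36
  Result is nonzero, so values are not equal
ZF = 0

0


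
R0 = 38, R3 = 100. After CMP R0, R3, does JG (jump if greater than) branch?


Trace:
  R0 = 38, R3 = 100
  CMP R0, R3  → compares 38 vs 100
  JG checks: is 38 greater than 100?
  38 < 100, so condition is false
Branch taken: No

No


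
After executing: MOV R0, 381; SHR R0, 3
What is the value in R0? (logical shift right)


Register state trace:
  MOV R0, 381  → R0 = 381
  SHR R0, 3  → R0 = 381 >> 3 = 381 // 2^3 = 47
Final: R0 = 47

47


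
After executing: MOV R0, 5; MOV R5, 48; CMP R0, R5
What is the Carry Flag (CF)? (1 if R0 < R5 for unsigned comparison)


Register state trace:
  MOV R0, 5  → R0 = 5
  MOV R5, 48  → R5 = 48
  CMP R0, R5  → unsigned 5 - 48: borrow occurs
  5 < 48, so CF = 1
CF = 1

1


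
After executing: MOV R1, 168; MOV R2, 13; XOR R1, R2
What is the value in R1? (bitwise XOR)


Register state trace:
  MOV R1, 168  → R1 = 168 (0b10101000)
  MOV R2, 13  → R2 = 13 (0b00001101)
  XOR R1, R2  → R1 = 168 XOR 13 = 165 (0b10100101)
Final: R1 = 165

165


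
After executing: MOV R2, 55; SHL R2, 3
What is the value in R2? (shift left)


Register state trace:
  MOV R2, 55  → R2 = 55
  SHL R2, 3  → R2 = 55 << 3 = 55 * 2^3 = 440
Final: R2 = 440

440


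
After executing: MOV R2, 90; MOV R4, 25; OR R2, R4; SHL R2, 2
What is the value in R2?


Register state trace:
  MOV R2, 90  → R2 = 90 (0b01011010)
  MOV R4, 25  → R4 = 25 (0b00011001)
  OR R2, R4  → R2 = 90 OR 25 = 91 (0b01011011)
  SHL R2, 2  → R2 = 91 << 2 = 364
Final: R2 = 364

364


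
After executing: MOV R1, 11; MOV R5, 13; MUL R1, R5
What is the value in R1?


Register state trace:
  MOV R1, 11  → R1 = 11
  MOV R5, 13  → R5 = 13
  MUL R1, R5  → R1 = 11 * 13 = 143
Final: R1 = 143

143


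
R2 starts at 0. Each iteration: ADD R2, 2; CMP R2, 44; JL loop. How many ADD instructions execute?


Loop trace (R2 starts at 0, target 44, step 2):
  ADD #1: R2 = 0 + 2 = 2  → 2 < 44, loop
  ADD #2: R2 = 2 + 2 = 4  → 4 < 44, loop
  ADD #3: R2 = 4 + 2 = 6  → 6 < 44, loop
  ADD #4: R2 = 6 + 2 = 8  → 8 < 44, loop
  ADD #5: R2 = 8 + 2 = 10  → 10 < 44, loop
  ADD #6: R2 = 10 + 2 = 12  → 12 < 44, loop
  ADD #7: R2 = 12 + 2 = 14  → 14 < 44, loop
  ADD #8: R2 = 14 + 2 = 16  → 16 < 44, loop
  ADD #9: R2 = 16 + 2 = 18  → 18 < 44, loop
  ADD #10: R2 = 18 + 2 = 20  → 20 < 44, loop
  ADD #11: R2 = 20 + 2 = 22  → 22 < 44, loop
  ADD #12: R2 = 22 + 2 = 24  → 24 < 44, loop
  ADD #13: R2 = 24 + 2 = 26  → 26 < 44, loop
  ADD #14: R2 = 26 + 2 = 28  → 28 < 44, loop
  ADD #15: R2 = 28 + 2 = 30  → 30 < 44, loop
  ADD #16: R2 = 30 + 2 = 32  → 32 < 44, loop
  ADD #17: R2 = 32 + 2 = 34  → 34 < 44, loop
  ADD #18: R2 = 34 + 2 = 36  → 36 < 44, loop
  ADD #19: R2 = 36 + 2 = 38  → 38 < 44, loop
  ADD #20: R2 = 38 + 2 = 40  → 40 < 44, loop
  ADD #21: R2 = 40 + 2 = 42  → 42 < 44, loop
  ADD #22: R2 = 42 + 2 = 44  → 44 >= 44, exit
Total ADD instructions: 22

22


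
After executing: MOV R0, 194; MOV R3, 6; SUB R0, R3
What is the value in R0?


Register state trace:
  MOV R0, 194  → R0 = 194
  MOV R3, 6  → R3 = 6
  SUB R0, R3  → R0 = 194 - 6 = 188
Final: R0 = 188

188


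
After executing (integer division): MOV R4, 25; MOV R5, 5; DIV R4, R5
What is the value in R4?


Register state trace:
  MOV R4, 25  → R4 = 25
  MOV R5, 5  → R5 = 5
  DIV R4, R5  → R4 = 25 // 5 = 5
Final: R4 = 5

5


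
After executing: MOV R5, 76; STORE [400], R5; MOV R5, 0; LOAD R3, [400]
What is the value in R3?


Register and memory trace:
  MOV R5, 76  → R5 = 76
  STORE [400], R5  → mem[400] = 76
  MOV R5, 0  → R5 = 0
  LOAD R3, [400]  → R3 = mem[400] = 76
Final: R3 = 76

76


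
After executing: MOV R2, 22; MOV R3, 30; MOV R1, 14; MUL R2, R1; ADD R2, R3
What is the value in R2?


Register state trace:
  MOV R2, 22  → R2 = 22
  MOV R3, 30  → R3 = 30
  MOV R1, 14  → R1 = 14
  MUL R2, R1  → R2 = 22 * 14 = 308
  ADD R2, R3  → R2 = 308 + 30 = 338
Final: R2 = 338

338


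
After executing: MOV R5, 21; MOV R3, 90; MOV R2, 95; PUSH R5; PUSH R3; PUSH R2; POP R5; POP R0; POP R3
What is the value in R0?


Stack trace (top is rightmost):
  MOV R5, 21  → R5 = 21
  MOV R3, 90  → R3 = 90
  MOV R2, 95  → R2 = 95
  PUSH R5  → stack: [21]
  PUSH R3  → stack: [21, 90]
  PUSH R2  → stack: [21, 90, 95]
  POP R5  → R5 = 95, stack: [21, 90]
  POP R0  → R0 = 90, stack: [21]
  POP R3  → R3 = 21, stack: []
Final: R0 = 90

90


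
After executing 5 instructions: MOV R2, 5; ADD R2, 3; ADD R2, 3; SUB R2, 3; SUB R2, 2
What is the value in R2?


Register state trace:
  MOV R2, 5  → R2 = 5
  ADD R2, 3  → R2 = 5 + 3 = 8
  ADD R2, 3  → R2 = 8 + 3 = 11
  SUB R2, 3  → R2 = 11 - 3 = 8
  SUB R2, 2  → R2 = 8 - 2 = 6
Final: R2 = 6

6


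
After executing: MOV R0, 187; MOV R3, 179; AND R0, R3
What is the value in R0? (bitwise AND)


Register state trace:
  MOV R0, 187  → R0 = 187 (0b10111011)
  MOV R3, 179  → R3 = 179 (0b10110011)
  AND R0, R3  → R0 = 187 AND 179 = 179 (0b10110011)
Final: R0 = 179

179


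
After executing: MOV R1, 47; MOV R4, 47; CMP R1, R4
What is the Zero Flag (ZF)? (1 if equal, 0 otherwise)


Register state trace:
  MOV R1, 47  → R1 = 47
  MOV R4, 47  → R4 = 47
  CMP R1, R4  → computes 47 - 47 = 0
  Result is zero, so values are equal
ZF = 1

1


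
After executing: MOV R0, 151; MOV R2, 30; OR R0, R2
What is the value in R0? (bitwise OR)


Register state trace:
  MOV R0, 151  → R0 = 151 (0b10010111)
  MOV R2, 30  → R2 = 30 (0b00011110)
  OR R0, R2   → R0 = 151 OR 30 = 159 (0b10011111)
Final: R0 = 159

159


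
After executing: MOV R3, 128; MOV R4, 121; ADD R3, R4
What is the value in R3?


Register state trace:
  MOV R3, 128  → R3 = 128
  MOV R4, 121  → R4 = 121
  ADD R3, R4  → R3 = 128 + 121 = 249
Final: R3 = 249

249


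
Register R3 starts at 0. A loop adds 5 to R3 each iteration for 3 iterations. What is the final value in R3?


Starting value: R3 = 0
  Iter 1: R3 = 0 + 5 = 5
  Iter 2: R3 = 5 + 5 = 10
  Iter 3: R3 = 10 + 5 = 15
Final: R3 = 15

15


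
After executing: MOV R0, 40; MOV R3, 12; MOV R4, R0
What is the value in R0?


Register state trace:
  MOV R0, 40  → R0 = 40
  MOV R3, 12  → R3 = 12
  MOV R4, R0  → R4 = 40
Final: R0 = 40

40


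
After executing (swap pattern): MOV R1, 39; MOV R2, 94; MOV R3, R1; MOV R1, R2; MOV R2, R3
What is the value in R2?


Register state trace (swap pattern):
  MOV R1, 39  → R1 = 39
  MOV R2, 94  → R2 = 94
  MOV R3, R1  → R3 = 39  (save R1)
  MOV R1, R2  → R1 = 94  (R1 gets R2's value)
  MOV R2, R3  → R2 = 39  (R2 gets saved value)
Final: R2 = 39

39


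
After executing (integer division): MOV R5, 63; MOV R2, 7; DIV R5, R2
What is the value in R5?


Register state trace:
  MOV R5, 63  → R5 = 63
  MOV R2, 7  → R2 = 7
  DIV R5, R2  → R5 = 63 // 7 = 9
Final: R5 = 9

9


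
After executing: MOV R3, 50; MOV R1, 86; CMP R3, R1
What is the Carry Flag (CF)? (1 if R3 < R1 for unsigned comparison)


Register state trace:
  MOV R3, 50  → R3 = 50
  MOV R1, 86  → R1 = 86
  CMP R3, R1  → unsigned 50 - 86: borrow occurs
  50 < 86, so CF = 1
CF = 1

1
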